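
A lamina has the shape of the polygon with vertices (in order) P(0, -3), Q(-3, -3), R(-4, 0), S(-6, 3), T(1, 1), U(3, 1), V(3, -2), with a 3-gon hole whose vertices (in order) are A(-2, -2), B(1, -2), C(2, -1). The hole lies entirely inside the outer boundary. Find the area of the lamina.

29.5

Outer boundary:
P→Q: (0)(-3) − (-3)(-3) = -9
Q→R: (-3)(0) − (-4)(-3) = -12
R→S: (-4)(3) − (-6)(0) = -12
S→T: (-6)(1) − (1)(3) = -9
T→U: (1)(1) − (3)(1) = -2
U→V: (3)(-2) − (3)(1) = -9
V→P: (3)(-3) − (0)(-2) = -9
Σ = -62
Area = |Σ|/2 = 31.
Hole:
Apply the shoelace formula: 2A = Σ (x_i·y_{i+1} − x_{i+1}·y_i), indices taken mod 3.
Σ = (6) + (3) + (-6) = 3
Area = |Σ|/2 = 1.5.
Net area = 31 − 1.5 = 29.5.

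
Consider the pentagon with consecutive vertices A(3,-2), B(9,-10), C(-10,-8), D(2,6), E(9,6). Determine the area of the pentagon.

153

Cross-terms: -12, -172, -44, -42, -36  ⇒  Σ = -306
Area = |Σ|/2 = 153.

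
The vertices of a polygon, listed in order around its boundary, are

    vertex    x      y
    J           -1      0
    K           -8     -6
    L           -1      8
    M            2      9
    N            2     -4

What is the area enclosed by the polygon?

59.5

Apply the shoelace (surveyor's) formula: 2A = Σ (x_i·y_{i+1} − x_{i+1}·y_i), indices taken mod 5.
Σ = (6) + (-70) + (-25) + (-26) + (-4) = -119
Area = |Σ|/2 = 59.5.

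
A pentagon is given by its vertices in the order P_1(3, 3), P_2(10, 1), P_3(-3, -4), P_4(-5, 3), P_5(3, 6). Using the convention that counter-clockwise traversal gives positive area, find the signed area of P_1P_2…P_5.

-70.5

Σ = (-27) + (-37) + (-29) + (-39) + (-9) = -141
Signed area = Σ/2 = -70.5 (negative ⇒ clockwise traversal).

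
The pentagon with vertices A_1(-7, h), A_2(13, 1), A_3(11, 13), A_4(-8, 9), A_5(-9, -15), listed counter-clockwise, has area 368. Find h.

Write out the shoelace sum; only the two edges meeting at A_1 involve h:
2·Area = [((-9)·h − (-7)·(-15)) + ((-7)·1 − 13·h)] + 562
       = -22·h + 450 = 736
⇒ h = -13.

-13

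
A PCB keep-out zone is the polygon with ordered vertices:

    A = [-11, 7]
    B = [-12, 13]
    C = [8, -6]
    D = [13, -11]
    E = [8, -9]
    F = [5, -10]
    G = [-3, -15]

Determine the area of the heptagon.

Σ = (-59) + (-32) + (-10) + (-29) + (-35) + (-105) + (-186) = -456
Area = |Σ|/2 = 228.

228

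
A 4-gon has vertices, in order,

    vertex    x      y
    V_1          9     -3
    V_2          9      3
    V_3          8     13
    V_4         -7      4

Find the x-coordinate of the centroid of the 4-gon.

Apply the shoelace formula. First the cross-terms c_i = x_i·y_{i+1} − x_{i+1}·y_i:
  54, 93, 123, -15  ⇒  2A = 255, A = 127.5.
Then Σ (x_i + x_{i+1})·c_i = 2646, so x̄ = 2646 / (6·127.5) = 294/85.

294/85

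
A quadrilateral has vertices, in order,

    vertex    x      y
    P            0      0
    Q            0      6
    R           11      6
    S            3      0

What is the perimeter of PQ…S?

30

|PQ| = √((0)² + (6)²) = √36 = 6
|QR| = √((11)² + (0)²) = √121 = 11
|RS| = √((-8)² + (-6)²) = √100 = 10
|SP| = √((-3)² + (0)²) = √9 = 3
Perimeter = 6 + 11 + 10 + 3 = 30.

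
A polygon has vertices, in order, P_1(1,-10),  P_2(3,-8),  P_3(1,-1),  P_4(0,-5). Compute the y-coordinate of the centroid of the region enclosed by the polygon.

Apply Gauss's area formula. First the cross-terms c_i = x_i·y_{i+1} − x_{i+1}·y_i:
  22, 5, -5, 5  ⇒  2A = 27, A = 13.5.
Then Σ (y_i + y_{i+1})·c_i = -486, so ȳ = -486 / (6·13.5) = -6.

-6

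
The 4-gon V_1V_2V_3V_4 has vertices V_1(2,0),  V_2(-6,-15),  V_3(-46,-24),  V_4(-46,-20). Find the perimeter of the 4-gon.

|V_1V_2| = √((-8)² + (-15)²) = √289 = 17
|V_2V_3| = √((-40)² + (-9)²) = √1681 = 41
|V_3V_4| = √((0)² + (4)²) = √16 = 4
|V_4V_1| = √((48)² + (20)²) = √2704 = 52
Perimeter = 17 + 41 + 4 + 52 = 114.

114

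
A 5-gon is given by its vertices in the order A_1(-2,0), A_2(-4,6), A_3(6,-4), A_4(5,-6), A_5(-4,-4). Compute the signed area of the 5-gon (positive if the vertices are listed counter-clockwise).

Apply Gauss's area formula: 2A = Σ (x_i·y_{i+1} − x_{i+1}·y_i), indices taken mod 5.
Σ = (-12) + (-20) + (-16) + (-44) + (-8) = -100
Signed area = Σ/2 = -50 (negative ⇒ clockwise traversal).

-50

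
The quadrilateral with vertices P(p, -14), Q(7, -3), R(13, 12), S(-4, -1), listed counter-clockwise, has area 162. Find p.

-6

Write out the shoelace sum; only the two edges meeting at P involve p:
2·Area = [((-4)·(-14) − p·(-1)) + (p·(-3) − 7·(-14))] + 158
       = -2·p + 312 = 324
⇒ p = -6.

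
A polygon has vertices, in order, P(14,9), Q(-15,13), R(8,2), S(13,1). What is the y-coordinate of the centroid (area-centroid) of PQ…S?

Apply the surveyor's formula. First the cross-terms c_i = x_i·y_{i+1} − x_{i+1}·y_i:
  317, -134, -18, 103  ⇒  2A = 268, A = 134.
Then Σ (y_i + y_{i+1})·c_i = 5940, so ȳ = 5940 / (6·134) = 495/67.

495/67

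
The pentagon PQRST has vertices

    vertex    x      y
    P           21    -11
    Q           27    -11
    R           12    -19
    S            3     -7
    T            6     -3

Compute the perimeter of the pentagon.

|PQ| = √((6)² + (0)²) = √36 = 6
|QR| = √((-15)² + (-8)²) = √289 = 17
|RS| = √((-9)² + (12)²) = √225 = 15
|ST| = √((3)² + (4)²) = √25 = 5
|TP| = √((15)² + (-8)²) = √289 = 17
Perimeter = 6 + 17 + 15 + 5 + 17 = 60.

60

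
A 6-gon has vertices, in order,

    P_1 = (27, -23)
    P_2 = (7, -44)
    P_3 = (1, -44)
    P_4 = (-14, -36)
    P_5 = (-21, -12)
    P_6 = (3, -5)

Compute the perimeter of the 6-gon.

132

|P_1P_2| = √((-20)² + (-21)²) = √841 = 29
|P_2P_3| = √((-6)² + (0)²) = √36 = 6
|P_3P_4| = √((-15)² + (8)²) = √289 = 17
|P_4P_5| = √((-7)² + (24)²) = √625 = 25
|P_5P_6| = √((24)² + (7)²) = √625 = 25
|P_6P_1| = √((24)² + (-18)²) = √900 = 30
Perimeter = 29 + 6 + 17 + 25 + 25 + 30 = 132.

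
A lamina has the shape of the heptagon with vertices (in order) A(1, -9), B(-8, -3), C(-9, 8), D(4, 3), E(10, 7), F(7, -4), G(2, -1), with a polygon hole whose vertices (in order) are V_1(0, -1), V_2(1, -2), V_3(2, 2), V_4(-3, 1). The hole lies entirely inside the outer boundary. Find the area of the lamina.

Outer boundary:
Apply Gauss's area formula: 2A = Σ (x_i·y_{i+1} − x_{i+1}·y_i), indices taken mod 7.
Σ = (-75) + (-91) + (-59) + (-2) + (-89) + (1) + (-17) = -332
Area = |Σ|/2 = 166.
Hole:
Σ = (1) + (6) + (8) + (3) = 18
Area = |Σ|/2 = 9.
Net area = 166 − 9 = 157.

157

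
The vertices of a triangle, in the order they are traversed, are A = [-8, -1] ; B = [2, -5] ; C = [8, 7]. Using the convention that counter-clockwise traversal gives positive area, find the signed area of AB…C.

Σ = (42) + (54) + (48) = 144
Signed area = Σ/2 = 72 (positive ⇒ counter-clockwise traversal).

72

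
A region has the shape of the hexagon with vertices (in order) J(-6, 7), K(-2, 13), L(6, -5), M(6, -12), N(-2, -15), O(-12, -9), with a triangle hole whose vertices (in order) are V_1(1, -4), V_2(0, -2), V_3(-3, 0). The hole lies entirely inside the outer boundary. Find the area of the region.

Outer boundary:
Σ = (-64) + (-68) + (-42) + (-114) + (-162) + (-138) = -588
Area = |Σ|/2 = 294.
Hole:
Apply Gauss's area formula: 2A = Σ (x_i·y_{i+1} − x_{i+1}·y_i), indices taken mod 3.
Σ = (-2) + (-6) + (12) = 4
Area = |Σ|/2 = 2.
Net area = 294 − 2 = 292.

292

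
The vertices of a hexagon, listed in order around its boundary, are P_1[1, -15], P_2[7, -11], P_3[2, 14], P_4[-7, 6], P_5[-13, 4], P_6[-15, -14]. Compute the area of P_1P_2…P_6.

Σ = (94) + (120) + (110) + (50) + (242) + (239) = 855
Area = |Σ|/2 = 427.5.

427.5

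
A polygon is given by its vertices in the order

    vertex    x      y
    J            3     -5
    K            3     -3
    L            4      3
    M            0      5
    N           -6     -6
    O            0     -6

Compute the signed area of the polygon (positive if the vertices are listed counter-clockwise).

Cross-terms: 6, 21, 20, 30, 36, 18  ⇒  Σ = 131
Signed area = Σ/2 = 65.5 (positive ⇒ counter-clockwise traversal).

65.5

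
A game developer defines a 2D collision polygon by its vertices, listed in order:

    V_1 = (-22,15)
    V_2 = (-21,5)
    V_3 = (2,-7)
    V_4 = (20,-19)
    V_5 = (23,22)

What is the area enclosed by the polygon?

1075

V_1→V_2: (-22)(5) − (-21)(15) = 205
V_2→V_3: (-21)(-7) − (2)(5) = 137
V_3→V_4: (2)(-19) − (20)(-7) = 102
V_4→V_5: (20)(22) − (23)(-19) = 877
V_5→V_1: (23)(15) − (-22)(22) = 829
Σ = 2150
Area = |Σ|/2 = 1075.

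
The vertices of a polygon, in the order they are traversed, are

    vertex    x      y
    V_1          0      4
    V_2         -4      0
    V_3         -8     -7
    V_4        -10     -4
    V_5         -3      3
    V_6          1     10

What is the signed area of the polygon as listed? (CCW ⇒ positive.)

-32.5

V_1→V_2: (0)(0) − (-4)(4) = 16
V_2→V_3: (-4)(-7) − (-8)(0) = 28
V_3→V_4: (-8)(-4) − (-10)(-7) = -38
V_4→V_5: (-10)(3) − (-3)(-4) = -42
V_5→V_6: (-3)(10) − (1)(3) = -33
V_6→V_1: (1)(4) − (0)(10) = 4
Σ = -65
Signed area = Σ/2 = -32.5 (negative ⇒ clockwise traversal).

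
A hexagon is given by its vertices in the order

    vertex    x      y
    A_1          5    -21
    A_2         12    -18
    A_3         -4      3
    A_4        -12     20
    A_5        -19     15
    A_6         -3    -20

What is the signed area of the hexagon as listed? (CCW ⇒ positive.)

Apply the surveyor's formula: 2A = Σ (x_i·y_{i+1} − x_{i+1}·y_i), indices taken mod 6.
Σ = (162) + (-36) + (-44) + (200) + (425) + (163) = 870
Signed area = Σ/2 = 435 (positive ⇒ counter-clockwise traversal).

435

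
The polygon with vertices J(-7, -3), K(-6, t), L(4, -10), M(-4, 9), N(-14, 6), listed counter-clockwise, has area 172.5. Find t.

The doubled signed area Σ (x_i y_{i+1} − x_{i+1} y_i) is linear in t.
With t=0 it equals 224; the coefficient of t is -11 (from the two edges through K).
So -11·t + 224 = 2·172.5 = 345 ⇒ t = -11.

-11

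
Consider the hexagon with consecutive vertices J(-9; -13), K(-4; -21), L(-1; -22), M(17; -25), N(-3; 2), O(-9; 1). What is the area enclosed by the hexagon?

Apply the shoelace formula: 2A = Σ (x_i·y_{i+1} − x_{i+1}·y_i), indices taken mod 6.
J→K: (-9)(-21) − (-4)(-13) = 137
K→L: (-4)(-22) − (-1)(-21) = 67
L→M: (-1)(-25) − (17)(-22) = 399
M→N: (17)(2) − (-3)(-25) = -41
N→O: (-3)(1) − (-9)(2) = 15
O→J: (-9)(-13) − (-9)(1) = 126
Σ = 703
Area = |Σ|/2 = 351.5.

351.5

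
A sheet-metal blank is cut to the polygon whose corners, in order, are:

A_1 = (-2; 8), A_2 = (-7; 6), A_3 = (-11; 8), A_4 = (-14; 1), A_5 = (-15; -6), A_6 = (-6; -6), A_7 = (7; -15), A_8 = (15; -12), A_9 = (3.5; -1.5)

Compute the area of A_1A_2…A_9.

Apply the shoelace formula: 2A = Σ (x_i·y_{i+1} − x_{i+1}·y_i), indices taken mod 9.
Σ = (44) + (10) + (101) + (99) + (54) + (132) + (141) + (19.5) + (25) = 625.5
Area = |Σ|/2 = 312.75.

312.75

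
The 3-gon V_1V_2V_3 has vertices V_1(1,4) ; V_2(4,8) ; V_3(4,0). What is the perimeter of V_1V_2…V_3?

|V_1V_2| = √((3)² + (4)²) = √25 = 5
|V_2V_3| = √((0)² + (-8)²) = √64 = 8
|V_3V_1| = √((-3)² + (4)²) = √25 = 5
Perimeter = 5 + 8 + 5 = 18.

18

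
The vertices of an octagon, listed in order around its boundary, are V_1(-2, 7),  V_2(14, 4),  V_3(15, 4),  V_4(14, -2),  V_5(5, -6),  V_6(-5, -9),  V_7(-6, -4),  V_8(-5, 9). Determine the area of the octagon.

235

Σ = (-106) + (-4) + (-86) + (-74) + (-75) + (-34) + (-74) + (-17) = -470
Area = |Σ|/2 = 235.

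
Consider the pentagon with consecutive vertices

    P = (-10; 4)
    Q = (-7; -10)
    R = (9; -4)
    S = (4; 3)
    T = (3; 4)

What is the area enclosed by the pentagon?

Apply the shoelace formula: 2A = Σ (x_i·y_{i+1} − x_{i+1}·y_i), indices taken mod 5.
Cross-terms: 128, 118, 43, 7, 52  ⇒  Σ = 348
Area = |Σ|/2 = 174.

174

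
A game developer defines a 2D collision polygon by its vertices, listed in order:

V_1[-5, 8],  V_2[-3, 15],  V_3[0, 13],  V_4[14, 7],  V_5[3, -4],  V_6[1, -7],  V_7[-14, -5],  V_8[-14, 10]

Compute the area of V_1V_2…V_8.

Apply Gauss's area formula: 2A = Σ (x_i·y_{i+1} − x_{i+1}·y_i), indices taken mod 8.
Cross-terms: -51, -39, -182, -77, -17, -103, -210, -62  ⇒  Σ = -741
Area = |Σ|/2 = 370.5.

370.5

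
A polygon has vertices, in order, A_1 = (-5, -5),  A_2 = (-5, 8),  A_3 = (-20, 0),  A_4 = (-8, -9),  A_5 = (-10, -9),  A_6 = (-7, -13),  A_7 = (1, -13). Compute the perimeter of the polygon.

70

|A_1A_2| = √((0)² + (13)²) = √169 = 13
|A_2A_3| = √((-15)² + (-8)²) = √289 = 17
|A_3A_4| = √((12)² + (-9)²) = √225 = 15
|A_4A_5| = √((-2)² + (0)²) = √4 = 2
|A_5A_6| = √((3)² + (-4)²) = √25 = 5
|A_6A_7| = √((8)² + (0)²) = √64 = 8
|A_7A_1| = √((-6)² + (8)²) = √100 = 10
Perimeter = 13 + 17 + 15 + 2 + 5 + 8 + 10 = 70.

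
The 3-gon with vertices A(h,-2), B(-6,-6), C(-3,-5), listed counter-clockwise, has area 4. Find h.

-2

The doubled signed area Σ (x_i y_{i+1} − x_{i+1} y_i) is linear in h.
With h=0 it equals 6; the coefficient of h is -1 (from the two edges through A).
So -1·h + 6 = 2·4 = 8 ⇒ h = -2.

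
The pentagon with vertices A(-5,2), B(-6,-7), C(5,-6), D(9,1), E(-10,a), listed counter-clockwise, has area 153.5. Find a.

Write out the shoelace sum; only the two edges meeting at E involve a:
2·Area = [(9·a − (-10)·1) + ((-10)·2 − (-5)·a)] + 177
       = 14·a + 167 = 307
⇒ a = 10.

10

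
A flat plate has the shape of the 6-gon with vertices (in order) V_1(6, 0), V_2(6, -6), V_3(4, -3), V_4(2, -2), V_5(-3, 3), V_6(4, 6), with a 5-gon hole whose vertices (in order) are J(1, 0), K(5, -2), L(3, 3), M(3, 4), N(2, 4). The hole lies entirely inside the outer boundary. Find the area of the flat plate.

38

Outer boundary:
Σ = (-36) + (6) + (-2) + (0) + (-30) + (-36) = -98
Area = |Σ|/2 = 49.
Hole:
Σ = (-2) + (21) + (3) + (4) + (-4) = 22
Area = |Σ|/2 = 11.
Net area = 49 − 11 = 38.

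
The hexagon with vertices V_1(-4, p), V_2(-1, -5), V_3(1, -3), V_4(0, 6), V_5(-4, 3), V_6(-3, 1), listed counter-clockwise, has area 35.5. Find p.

-2

The doubled signed area Σ (x_i y_{i+1} − x_{i+1} y_i) is linear in p.
With p=0 it equals 67; the coefficient of p is -2 (from the two edges through V_1).
So -2·p + 67 = 2·35.5 = 71 ⇒ p = -2.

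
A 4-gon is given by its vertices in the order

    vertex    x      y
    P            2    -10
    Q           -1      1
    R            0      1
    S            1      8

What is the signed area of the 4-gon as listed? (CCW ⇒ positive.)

Apply the shoelace formula: 2A = Σ (x_i·y_{i+1} − x_{i+1}·y_i), indices taken mod 4.
Cross-terms: -8, -1, -1, -26  ⇒  Σ = -36
Signed area = Σ/2 = -18 (negative ⇒ clockwise traversal).

-18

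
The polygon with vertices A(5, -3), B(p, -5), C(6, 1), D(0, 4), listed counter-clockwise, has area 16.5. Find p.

6

The doubled signed area Σ (x_i y_{i+1} − x_{i+1} y_i) is linear in p.
With p=0 it equals 9; the coefficient of p is 4 (from the two edges through B).
So 4·p + 9 = 2·16.5 = 33 ⇒ p = 6.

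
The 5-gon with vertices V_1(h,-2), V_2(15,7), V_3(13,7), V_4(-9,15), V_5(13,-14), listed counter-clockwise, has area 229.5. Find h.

12

The doubled signed area Σ (x_i y_{i+1} − x_{i+1} y_i) is linear in h.
With h=0 it equals 207; the coefficient of h is 21 (from the two edges through V_1).
So 21·h + 207 = 2·229.5 = 459 ⇒ h = 12.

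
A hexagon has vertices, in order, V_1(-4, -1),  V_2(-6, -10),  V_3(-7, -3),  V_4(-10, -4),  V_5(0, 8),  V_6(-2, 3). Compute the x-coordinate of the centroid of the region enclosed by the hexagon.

-527/105

Apply the surveyor's formula. First the cross-terms c_i = x_i·y_{i+1} − x_{i+1}·y_i:
  34, -52, -2, -80, 16, 14  ⇒  2A = -70, A = -35.
Then Σ (x_i + x_{i+1})·c_i = 1054, so x̄ = 1054 / (6·(-35)) = -527/105.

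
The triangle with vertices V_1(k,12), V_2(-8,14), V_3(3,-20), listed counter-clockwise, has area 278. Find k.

9

The doubled signed area Σ (x_i y_{i+1} − x_{i+1} y_i) is linear in k.
With k=0 it equals 250; the coefficient of k is 34 (from the two edges through V_1).
So 34·k + 250 = 2·278 = 556 ⇒ k = 9.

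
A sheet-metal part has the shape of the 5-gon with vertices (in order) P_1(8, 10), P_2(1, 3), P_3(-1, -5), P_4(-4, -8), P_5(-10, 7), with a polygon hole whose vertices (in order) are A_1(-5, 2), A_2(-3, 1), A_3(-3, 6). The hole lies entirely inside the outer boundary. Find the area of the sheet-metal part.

Outer boundary:
P_1→P_2: (8)(3) − (1)(10) = 14
P_2→P_3: (1)(-5) − (-1)(3) = -2
P_3→P_4: (-1)(-8) − (-4)(-5) = -12
P_4→P_5: (-4)(7) − (-10)(-8) = -108
P_5→P_1: (-10)(10) − (8)(7) = -156
Σ = -264
Area = |Σ|/2 = 132.
Hole:
Apply the shoelace (surveyor's) formula: 2A = Σ (x_i·y_{i+1} − x_{i+1}·y_i), indices taken mod 3.
Σ = (1) + (-15) + (24) = 10
Area = |Σ|/2 = 5.
Net area = 132 − 5 = 127.

127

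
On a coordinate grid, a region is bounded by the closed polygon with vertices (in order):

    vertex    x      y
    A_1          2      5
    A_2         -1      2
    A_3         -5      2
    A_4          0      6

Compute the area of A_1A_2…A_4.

Cross-terms: 9, 8, -30, -12  ⇒  Σ = -25
Area = |Σ|/2 = 12.5.

12.5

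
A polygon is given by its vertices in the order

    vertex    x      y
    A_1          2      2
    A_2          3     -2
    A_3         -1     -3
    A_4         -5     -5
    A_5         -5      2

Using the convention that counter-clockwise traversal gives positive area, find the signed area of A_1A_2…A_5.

Σ = (-10) + (-11) + (-10) + (-35) + (-14) = -80
Signed area = Σ/2 = -40 (negative ⇒ clockwise traversal).

-40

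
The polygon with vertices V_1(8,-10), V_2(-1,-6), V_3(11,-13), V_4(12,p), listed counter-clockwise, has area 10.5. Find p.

-12

The doubled signed area Σ (x_i y_{i+1} − x_{i+1} y_i) is linear in p.
With p=0 it equals 57; the coefficient of p is 3 (from the two edges through V_4).
So 3·p + 57 = 2·10.5 = 21 ⇒ p = -12.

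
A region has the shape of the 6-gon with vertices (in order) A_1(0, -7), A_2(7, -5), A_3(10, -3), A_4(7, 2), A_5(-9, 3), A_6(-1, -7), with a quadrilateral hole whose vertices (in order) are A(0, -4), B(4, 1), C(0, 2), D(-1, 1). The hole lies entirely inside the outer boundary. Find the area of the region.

Outer boundary:
Σ = (49) + (29) + (41) + (39) + (66) + (7) = 231
Area = |Σ|/2 = 115.5.
Hole:
Cross-terms: 16, 8, 2, 4  ⇒  Σ = 30
Area = |Σ|/2 = 15.
Net area = 115.5 − 15 = 100.5.

100.5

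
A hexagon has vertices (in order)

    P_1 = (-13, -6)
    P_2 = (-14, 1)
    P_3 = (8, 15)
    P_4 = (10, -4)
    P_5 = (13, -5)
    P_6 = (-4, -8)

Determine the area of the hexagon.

349.5

Σ = (-97) + (-218) + (-182) + (2) + (-124) + (-80) = -699
Area = |Σ|/2 = 349.5.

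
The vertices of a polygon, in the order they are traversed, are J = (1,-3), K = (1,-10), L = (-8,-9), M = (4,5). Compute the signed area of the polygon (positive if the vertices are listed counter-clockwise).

-58.5

Apply the shoelace formula: 2A = Σ (x_i·y_{i+1} − x_{i+1}·y_i), indices taken mod 4.
Σ = (-7) + (-89) + (-4) + (-17) = -117
Signed area = Σ/2 = -58.5 (negative ⇒ clockwise traversal).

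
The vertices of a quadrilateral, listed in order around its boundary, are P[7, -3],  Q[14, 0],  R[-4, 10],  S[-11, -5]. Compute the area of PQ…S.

190

Σ = (42) + (140) + (130) + (68) = 380
Area = |Σ|/2 = 190.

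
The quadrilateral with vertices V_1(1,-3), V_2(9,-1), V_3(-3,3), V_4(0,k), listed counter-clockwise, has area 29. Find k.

-2

The doubled signed area Σ (x_i y_{i+1} − x_{i+1} y_i) is linear in k.
With k=0 it equals 50; the coefficient of k is -4 (from the two edges through V_4).
So -4·k + 50 = 2·29 = 58 ⇒ k = -2.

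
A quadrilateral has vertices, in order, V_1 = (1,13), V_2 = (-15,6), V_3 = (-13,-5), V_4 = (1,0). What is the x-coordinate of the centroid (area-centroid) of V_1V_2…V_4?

-1783/279

Apply the shoelace (surveyor's) formula. First the cross-terms c_i = x_i·y_{i+1} − x_{i+1}·y_i:
  201, 153, 5, 13  ⇒  2A = 372, A = 186.
Then Σ (x_i + x_{i+1})·c_i = -7132, so x̄ = -7132 / (6·186) = -1783/279.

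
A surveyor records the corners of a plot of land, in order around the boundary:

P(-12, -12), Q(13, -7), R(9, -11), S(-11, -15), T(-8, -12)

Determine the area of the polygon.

66

Σ = (240) + (-80) + (-256) + (12) + (-48) = -132
Area = |Σ|/2 = 66.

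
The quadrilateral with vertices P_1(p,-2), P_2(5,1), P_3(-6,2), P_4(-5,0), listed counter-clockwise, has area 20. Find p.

The doubled signed area Σ (x_i y_{i+1} − x_{i+1} y_i) is linear in p.
With p=0 it equals 46; the coefficient of p is 1 (from the two edges through P_1).
So 1·p + 46 = 2·20 = 40 ⇒ p = -6.

-6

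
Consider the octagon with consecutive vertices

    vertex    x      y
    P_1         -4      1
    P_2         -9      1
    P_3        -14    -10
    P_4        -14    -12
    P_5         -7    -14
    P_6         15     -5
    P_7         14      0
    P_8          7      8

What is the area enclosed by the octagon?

357.5

Σ = (5) + (104) + (28) + (112) + (245) + (70) + (112) + (39) = 715
Area = |Σ|/2 = 357.5.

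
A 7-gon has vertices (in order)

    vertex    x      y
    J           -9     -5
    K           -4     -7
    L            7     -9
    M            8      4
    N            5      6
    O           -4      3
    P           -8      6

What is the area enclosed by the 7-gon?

194.5

Apply the shoelace formula: 2A = Σ (x_i·y_{i+1} − x_{i+1}·y_i), indices taken mod 7.
Σ = (43) + (85) + (100) + (28) + (39) + (0) + (94) = 389
Area = |Σ|/2 = 194.5.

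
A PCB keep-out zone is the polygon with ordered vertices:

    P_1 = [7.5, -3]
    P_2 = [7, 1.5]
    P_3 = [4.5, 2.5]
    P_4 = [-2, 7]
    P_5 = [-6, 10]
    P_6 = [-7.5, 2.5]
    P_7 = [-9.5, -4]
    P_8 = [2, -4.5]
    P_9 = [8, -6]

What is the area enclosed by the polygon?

155.5

Apply the shoelace (surveyor's) formula: 2A = Σ (x_i·y_{i+1} − x_{i+1}·y_i), indices taken mod 9.
Σ = (32.25) + (10.75) + (36.5) + (22) + (60) + (53.75) + (50.75) + (24) + (21) = 311
Area = |Σ|/2 = 155.5.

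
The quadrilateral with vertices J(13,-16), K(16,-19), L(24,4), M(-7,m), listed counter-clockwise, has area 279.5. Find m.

-10

Write out the shoelace sum; only the two edges meeting at M involve m:
2·Area = [(24·m − (-7)·4) + ((-7)·(-16) − 13·m)] + 529
       = 11·m + 669 = 559
⇒ m = -10.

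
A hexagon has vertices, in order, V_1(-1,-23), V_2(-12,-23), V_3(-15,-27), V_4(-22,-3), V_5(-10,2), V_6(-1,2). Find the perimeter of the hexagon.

|V_1V_2| = √((-11)² + (0)²) = √121 = 11
|V_2V_3| = √((-3)² + (-4)²) = √25 = 5
|V_3V_4| = √((-7)² + (24)²) = √625 = 25
|V_4V_5| = √((12)² + (5)²) = √169 = 13
|V_5V_6| = √((9)² + (0)²) = √81 = 9
|V_6V_1| = √((0)² + (-25)²) = √625 = 25
Perimeter = 11 + 5 + 25 + 13 + 9 + 25 = 88.

88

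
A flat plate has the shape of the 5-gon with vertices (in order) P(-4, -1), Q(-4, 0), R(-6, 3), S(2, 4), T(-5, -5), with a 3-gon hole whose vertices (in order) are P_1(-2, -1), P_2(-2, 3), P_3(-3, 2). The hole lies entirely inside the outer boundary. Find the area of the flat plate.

23.5

Outer boundary:
Σ = (-4) + (-12) + (-30) + (10) + (-15) = -51
Area = |Σ|/2 = 25.5.
Hole:
Σ = (-8) + (5) + (7) = 4
Area = |Σ|/2 = 2.
Net area = 25.5 − 2 = 23.5.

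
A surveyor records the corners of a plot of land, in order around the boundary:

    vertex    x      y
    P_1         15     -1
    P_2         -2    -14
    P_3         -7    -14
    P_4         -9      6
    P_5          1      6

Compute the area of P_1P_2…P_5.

300.5

Apply the shoelace (surveyor's) formula: 2A = Σ (x_i·y_{i+1} − x_{i+1}·y_i), indices taken mod 5.
Σ = (-212) + (-70) + (-168) + (-60) + (-91) = -601
Area = |Σ|/2 = 300.5.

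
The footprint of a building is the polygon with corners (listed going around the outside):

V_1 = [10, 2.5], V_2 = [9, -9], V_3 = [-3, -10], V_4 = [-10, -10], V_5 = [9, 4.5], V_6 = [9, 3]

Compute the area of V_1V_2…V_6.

Apply the shoelace formula: 2A = Σ (x_i·y_{i+1} − x_{i+1}·y_i), indices taken mod 6.
Σ = (-112.5) + (-117) + (-70) + (45) + (-13.5) + (-7.5) = -275.5
Area = |Σ|/2 = 137.75.

137.75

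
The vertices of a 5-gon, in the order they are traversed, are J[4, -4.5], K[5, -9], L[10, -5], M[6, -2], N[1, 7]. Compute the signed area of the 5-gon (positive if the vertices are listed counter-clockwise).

Cross-terms: -13.5, 65, 10, 44, -32.5  ⇒  Σ = 73
Signed area = Σ/2 = 36.5 (positive ⇒ counter-clockwise traversal).

36.5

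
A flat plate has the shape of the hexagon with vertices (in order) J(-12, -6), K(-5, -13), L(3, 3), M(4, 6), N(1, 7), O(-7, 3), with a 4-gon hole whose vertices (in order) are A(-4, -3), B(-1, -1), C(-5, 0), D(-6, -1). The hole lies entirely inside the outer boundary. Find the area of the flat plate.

146.5

Outer boundary:
Apply Gauss's area formula: 2A = Σ (x_i·y_{i+1} − x_{i+1}·y_i), indices taken mod 6.
Σ = (126) + (24) + (6) + (22) + (52) + (78) = 308
Area = |Σ|/2 = 154.
Hole:
Σ = (1) + (-5) + (5) + (14) = 15
Area = |Σ|/2 = 7.5.
Net area = 154 − 7.5 = 146.5.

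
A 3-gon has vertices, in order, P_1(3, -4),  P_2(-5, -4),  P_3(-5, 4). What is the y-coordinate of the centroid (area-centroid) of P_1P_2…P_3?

-4/3

Apply Gauss's area formula. First the cross-terms c_i = x_i·y_{i+1} − x_{i+1}·y_i:
  -32, -40, 8  ⇒  2A = -64, A = -32.
Then Σ (y_i + y_{i+1})·c_i = 256, so ȳ = 256 / (6·(-32)) = -4/3.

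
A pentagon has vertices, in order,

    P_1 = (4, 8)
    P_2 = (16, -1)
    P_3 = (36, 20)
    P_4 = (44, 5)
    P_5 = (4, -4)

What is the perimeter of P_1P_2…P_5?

|P_1P_2| = √((12)² + (-9)²) = √225 = 15
|P_2P_3| = √((20)² + (21)²) = √841 = 29
|P_3P_4| = √((8)² + (-15)²) = √289 = 17
|P_4P_5| = √((-40)² + (-9)²) = √1681 = 41
|P_5P_1| = √((0)² + (12)²) = √144 = 12
Perimeter = 15 + 29 + 17 + 41 + 12 = 114.

114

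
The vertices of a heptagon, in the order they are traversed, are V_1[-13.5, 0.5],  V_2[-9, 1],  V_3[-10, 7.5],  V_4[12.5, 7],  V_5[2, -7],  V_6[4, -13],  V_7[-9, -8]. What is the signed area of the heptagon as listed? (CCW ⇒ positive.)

-295.625

Σ = (-9) + (-57.5) + (-163.75) + (-101.5) + (2) + (-149) + (-112.5) = -591.25
Signed area = Σ/2 = -295.625 (negative ⇒ clockwise traversal).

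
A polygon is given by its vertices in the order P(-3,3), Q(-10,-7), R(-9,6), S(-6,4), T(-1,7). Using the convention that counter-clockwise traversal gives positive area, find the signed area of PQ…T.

-46

Σ = (51) + (-123) + (0) + (-38) + (18) = -92
Signed area = Σ/2 = -46 (negative ⇒ clockwise traversal).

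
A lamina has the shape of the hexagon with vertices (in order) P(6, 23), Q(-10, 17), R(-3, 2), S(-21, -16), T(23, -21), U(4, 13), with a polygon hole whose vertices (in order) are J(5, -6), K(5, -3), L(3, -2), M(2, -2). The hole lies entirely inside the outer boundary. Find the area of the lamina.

Outer boundary:
P→Q: (6)(17) − (-10)(23) = 332
Q→R: (-10)(2) − (-3)(17) = 31
R→S: (-3)(-16) − (-21)(2) = 90
S→T: (-21)(-21) − (23)(-16) = 809
T→U: (23)(13) − (4)(-21) = 383
U→P: (4)(23) − (6)(13) = 14
Σ = 1659
Area = |Σ|/2 = 829.5.
Hole:
Apply the shoelace (surveyor's) formula: 2A = Σ (x_i·y_{i+1} − x_{i+1}·y_i), indices taken mod 4.
Σ = (15) + (-1) + (-2) + (-2) = 10
Area = |Σ|/2 = 5.
Net area = 829.5 − 5 = 824.5.

824.5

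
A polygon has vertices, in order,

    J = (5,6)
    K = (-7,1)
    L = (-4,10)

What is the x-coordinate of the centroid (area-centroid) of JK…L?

Apply the surveyor's formula. First the cross-terms c_i = x_i·y_{i+1} − x_{i+1}·y_i:
  47, -66, -74  ⇒  2A = -93, A = -46.5.
Then Σ (x_i + x_{i+1})·c_i = 558, so x̄ = 558 / (6·(-46.5)) = -2.

-2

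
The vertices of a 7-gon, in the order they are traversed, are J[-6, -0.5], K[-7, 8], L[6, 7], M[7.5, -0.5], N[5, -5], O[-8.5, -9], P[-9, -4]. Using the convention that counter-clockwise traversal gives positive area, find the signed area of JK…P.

Apply Gauss's area formula: 2A = Σ (x_i·y_{i+1} − x_{i+1}·y_i), indices taken mod 7.
Σ = (-51.5) + (-97) + (-55.5) + (-35) + (-87.5) + (-47) + (-19.5) = -393
Signed area = Σ/2 = -196.5 (negative ⇒ clockwise traversal).

-196.5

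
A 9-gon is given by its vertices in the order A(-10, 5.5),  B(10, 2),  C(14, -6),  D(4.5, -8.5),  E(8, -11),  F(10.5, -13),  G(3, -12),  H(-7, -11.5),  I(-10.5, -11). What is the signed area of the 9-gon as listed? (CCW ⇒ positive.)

Apply the shoelace formula: 2A = Σ (x_i·y_{i+1} − x_{i+1}·y_i), indices taken mod 9.
Cross-terms: -75, -88, -92, 18.5, 11.5, -87, -118.5, -43.75, -167.75  ⇒  Σ = -642
Signed area = Σ/2 = -321 (negative ⇒ clockwise traversal).

-321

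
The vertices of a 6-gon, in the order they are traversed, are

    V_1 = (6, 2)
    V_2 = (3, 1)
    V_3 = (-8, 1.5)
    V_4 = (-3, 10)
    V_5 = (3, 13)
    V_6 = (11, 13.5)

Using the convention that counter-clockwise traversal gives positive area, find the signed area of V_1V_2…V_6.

Apply Gauss's area formula: 2A = Σ (x_i·y_{i+1} − x_{i+1}·y_i), indices taken mod 6.
V_1→V_2: (6)(1) − (3)(2) = 0
V_2→V_3: (3)(1.5) − (-8)(1) = 12.5
V_3→V_4: (-8)(10) − (-3)(1.5) = -75.5
V_4→V_5: (-3)(13) − (3)(10) = -69
V_5→V_6: (3)(13.5) − (11)(13) = -102.5
V_6→V_1: (11)(2) − (6)(13.5) = -59
Σ = -293.5
Signed area = Σ/2 = -146.75 (negative ⇒ clockwise traversal).

-146.75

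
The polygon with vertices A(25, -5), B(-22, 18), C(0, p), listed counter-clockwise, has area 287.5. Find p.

-5

Write out the shoelace sum; only the two edges meeting at C involve p:
2·Area = [((-22)·p − 0·18) + (0·(-5) − 25·p)] + 340
       = -47·p + 340 = 575
⇒ p = -5.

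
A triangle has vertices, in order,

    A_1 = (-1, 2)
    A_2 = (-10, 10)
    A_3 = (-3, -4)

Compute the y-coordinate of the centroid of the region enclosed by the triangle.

Apply the shoelace formula. First the cross-terms c_i = x_i·y_{i+1} − x_{i+1}·y_i:
  10, 70, -10  ⇒  2A = 70, A = 35.
Then Σ (y_i + y_{i+1})·c_i = 560, so ȳ = 560 / (6·35) = 8/3.

8/3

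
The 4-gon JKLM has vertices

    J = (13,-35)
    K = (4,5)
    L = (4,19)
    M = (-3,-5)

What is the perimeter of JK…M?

114

|JK| = √((-9)² + (40)²) = √1681 = 41
|KL| = √((0)² + (14)²) = √196 = 14
|LM| = √((-7)² + (-24)²) = √625 = 25
|MJ| = √((16)² + (-30)²) = √1156 = 34
Perimeter = 41 + 14 + 25 + 34 = 114.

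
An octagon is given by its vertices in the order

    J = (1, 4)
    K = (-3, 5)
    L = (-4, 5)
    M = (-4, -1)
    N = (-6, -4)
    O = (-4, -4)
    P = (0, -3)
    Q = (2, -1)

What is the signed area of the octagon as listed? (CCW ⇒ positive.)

45.5

Apply Gauss's area formula: 2A = Σ (x_i·y_{i+1} − x_{i+1}·y_i), indices taken mod 8.
J→K: (1)(5) − (-3)(4) = 17
K→L: (-3)(5) − (-4)(5) = 5
L→M: (-4)(-1) − (-4)(5) = 24
M→N: (-4)(-4) − (-6)(-1) = 10
N→O: (-6)(-4) − (-4)(-4) = 8
O→P: (-4)(-3) − (0)(-4) = 12
P→Q: (0)(-1) − (2)(-3) = 6
Q→J: (2)(4) − (1)(-1) = 9
Σ = 91
Signed area = Σ/2 = 45.5 (positive ⇒ counter-clockwise traversal).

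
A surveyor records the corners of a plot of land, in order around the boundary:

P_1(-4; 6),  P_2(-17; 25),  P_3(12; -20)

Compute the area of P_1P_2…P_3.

17

Apply the shoelace formula: 2A = Σ (x_i·y_{i+1} − x_{i+1}·y_i), indices taken mod 3.
Σ = (2) + (40) + (-8) = 34
Area = |Σ|/2 = 17.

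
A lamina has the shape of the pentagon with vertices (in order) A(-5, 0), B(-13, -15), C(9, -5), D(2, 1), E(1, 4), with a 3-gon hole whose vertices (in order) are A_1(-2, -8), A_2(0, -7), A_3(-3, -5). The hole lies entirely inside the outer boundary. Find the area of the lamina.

157

Outer boundary:
Apply the shoelace (surveyor's) formula: 2A = Σ (x_i·y_{i+1} − x_{i+1}·y_i), indices taken mod 5.
Cross-terms: 75, 200, 19, 7, 20  ⇒  Σ = 321
Area = |Σ|/2 = 160.5.
Hole:
Apply the shoelace formula: 2A = Σ (x_i·y_{i+1} − x_{i+1}·y_i), indices taken mod 3.
Σ = (14) + (-21) + (14) = 7
Area = |Σ|/2 = 3.5.
Net area = 160.5 − 3.5 = 157.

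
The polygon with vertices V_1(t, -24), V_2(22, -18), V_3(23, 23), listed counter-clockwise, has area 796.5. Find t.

-17

The doubled signed area Σ (x_i y_{i+1} − x_{i+1} y_i) is linear in t.
With t=0 it equals 896; the coefficient of t is -41 (from the two edges through V_1).
So -41·t + 896 = 2·796.5 = 1593 ⇒ t = -17.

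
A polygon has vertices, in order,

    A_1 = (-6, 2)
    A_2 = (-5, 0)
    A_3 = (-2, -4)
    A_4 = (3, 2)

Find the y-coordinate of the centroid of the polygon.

Apply the shoelace (surveyor's) formula. First the cross-terms c_i = x_i·y_{i+1} − x_{i+1}·y_i:
  10, 20, 8, 18  ⇒  2A = 56, A = 28.
Then Σ (y_i + y_{i+1})·c_i = -4, so ȳ = -4 / (6·28) = -1/42.

-1/42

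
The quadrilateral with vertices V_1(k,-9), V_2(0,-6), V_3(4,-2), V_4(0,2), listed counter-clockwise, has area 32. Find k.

-4

The doubled signed area Σ (x_i y_{i+1} − x_{i+1} y_i) is linear in k.
With k=0 it equals 32; the coefficient of k is -8 (from the two edges through V_1).
So -8·k + 32 = 2·32 = 64 ⇒ k = -4.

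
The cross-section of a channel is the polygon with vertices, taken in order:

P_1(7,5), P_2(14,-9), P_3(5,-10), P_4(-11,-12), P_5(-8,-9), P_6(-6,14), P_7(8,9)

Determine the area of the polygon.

375

Apply the surveyor's formula: 2A = Σ (x_i·y_{i+1} − x_{i+1}·y_i), indices taken mod 7.
P_1→P_2: (7)(-9) − (14)(5) = -133
P_2→P_3: (14)(-10) − (5)(-9) = -95
P_3→P_4: (5)(-12) − (-11)(-10) = -170
P_4→P_5: (-11)(-9) − (-8)(-12) = 3
P_5→P_6: (-8)(14) − (-6)(-9) = -166
P_6→P_7: (-6)(9) − (8)(14) = -166
P_7→P_1: (8)(5) − (7)(9) = -23
Σ = -750
Area = |Σ|/2 = 375.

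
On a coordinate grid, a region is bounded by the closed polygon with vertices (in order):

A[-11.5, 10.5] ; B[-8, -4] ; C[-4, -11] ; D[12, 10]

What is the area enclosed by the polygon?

267.5

Apply Gauss's area formula: 2A = Σ (x_i·y_{i+1} − x_{i+1}·y_i), indices taken mod 4.
Cross-terms: 130, 72, 92, 241  ⇒  Σ = 535
Area = |Σ|/2 = 267.5.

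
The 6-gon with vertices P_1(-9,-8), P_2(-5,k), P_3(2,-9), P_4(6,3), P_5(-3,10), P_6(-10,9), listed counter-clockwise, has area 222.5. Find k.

The doubled signed area Σ (x_i y_{i+1} − x_{i+1} y_i) is linear in k.
With k=0 it equals 368; the coefficient of k is -11 (from the two edges through P_2).
So -11·k + 368 = 2·222.5 = 445 ⇒ k = -7.

-7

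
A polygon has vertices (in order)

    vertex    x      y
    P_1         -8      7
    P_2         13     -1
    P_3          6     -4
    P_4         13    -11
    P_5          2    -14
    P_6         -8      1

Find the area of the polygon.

230.5

Apply Gauss's area formula: 2A = Σ (x_i·y_{i+1} − x_{i+1}·y_i), indices taken mod 6.
Cross-terms: -83, -46, -14, -160, -110, -48  ⇒  Σ = -461
Area = |Σ|/2 = 230.5.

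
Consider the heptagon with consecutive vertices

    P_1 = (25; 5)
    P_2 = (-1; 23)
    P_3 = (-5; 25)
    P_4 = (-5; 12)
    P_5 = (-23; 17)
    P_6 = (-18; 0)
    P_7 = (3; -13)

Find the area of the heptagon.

Apply the shoelace formula: 2A = Σ (x_i·y_{i+1} − x_{i+1}·y_i), indices taken mod 7.
Σ = (580) + (90) + (65) + (191) + (306) + (234) + (340) = 1806
Area = |Σ|/2 = 903.

903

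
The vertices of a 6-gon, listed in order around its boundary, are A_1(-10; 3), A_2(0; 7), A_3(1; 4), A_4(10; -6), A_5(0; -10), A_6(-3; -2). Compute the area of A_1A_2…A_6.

141

Apply the shoelace formula: 2A = Σ (x_i·y_{i+1} − x_{i+1}·y_i), indices taken mod 6.
Cross-terms: -70, -7, -46, -100, -30, -29  ⇒  Σ = -282
Area = |Σ|/2 = 141.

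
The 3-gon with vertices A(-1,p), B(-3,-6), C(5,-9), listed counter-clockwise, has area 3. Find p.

Write out the shoelace sum; only the two edges meeting at A involve p:
2·Area = [(5·p − (-1)·(-9)) + ((-1)·(-6) − (-3)·p)] + 57
       = 8·p + 54 = 6
⇒ p = -6.

-6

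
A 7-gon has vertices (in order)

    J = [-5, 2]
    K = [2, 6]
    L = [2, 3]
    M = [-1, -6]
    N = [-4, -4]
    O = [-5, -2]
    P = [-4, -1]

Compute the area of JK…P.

Apply the surveyor's formula: 2A = Σ (x_i·y_{i+1} − x_{i+1}·y_i), indices taken mod 7.
Cross-terms: -34, -6, -9, -20, -12, -3, -13  ⇒  Σ = -97
Area = |Σ|/2 = 48.5.

48.5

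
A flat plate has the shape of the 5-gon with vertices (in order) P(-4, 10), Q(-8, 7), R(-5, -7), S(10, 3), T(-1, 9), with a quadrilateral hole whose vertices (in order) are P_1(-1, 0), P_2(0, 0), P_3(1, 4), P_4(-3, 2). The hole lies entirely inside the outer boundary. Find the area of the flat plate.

Outer boundary:
Apply Gauss's area formula: 2A = Σ (x_i·y_{i+1} − x_{i+1}·y_i), indices taken mod 5.
P→Q: (-4)(7) − (-8)(10) = 52
Q→R: (-8)(-7) − (-5)(7) = 91
R→S: (-5)(3) − (10)(-7) = 55
S→T: (10)(9) − (-1)(3) = 93
T→P: (-1)(10) − (-4)(9) = 26
Σ = 317
Area = |Σ|/2 = 158.5.
Hole:
P_1→P_2: (-1)(0) − (0)(0) = 0
P_2→P_3: (0)(4) − (1)(0) = 0
P_3→P_4: (1)(2) − (-3)(4) = 14
P_4→P_1: (-3)(0) − (-1)(2) = 2
Σ = 16
Area = |Σ|/2 = 8.
Net area = 158.5 − 8 = 150.5.

150.5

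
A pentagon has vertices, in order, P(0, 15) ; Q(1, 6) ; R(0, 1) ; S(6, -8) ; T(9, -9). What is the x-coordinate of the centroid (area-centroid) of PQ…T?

Apply the surveyor's formula. First the cross-terms c_i = x_i·y_{i+1} − x_{i+1}·y_i:
  -15, 1, -6, 18, 135  ⇒  2A = 133, A = 66.5.
Then Σ (x_i + x_{i+1})·c_i = 1435, so x̄ = 1435 / (6·66.5) = 205/57.

205/57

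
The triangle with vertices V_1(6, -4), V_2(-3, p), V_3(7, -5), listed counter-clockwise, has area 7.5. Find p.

-10

Write out the shoelace sum; only the two edges meeting at V_2 involve p:
2·Area = [(6·p − (-3)·(-4)) + ((-3)·(-5) − 7·p)] + 2
       = -1·p + 5 = 15
⇒ p = -10.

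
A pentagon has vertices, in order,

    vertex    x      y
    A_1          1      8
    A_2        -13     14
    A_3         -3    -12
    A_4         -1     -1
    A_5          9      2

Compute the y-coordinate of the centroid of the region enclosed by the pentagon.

Apply the shoelace (surveyor's) formula. First the cross-terms c_i = x_i·y_{i+1} − x_{i+1}·y_i:
  118, 198, -9, 7, 70  ⇒  2A = 384, A = 192.
Then Σ (y_i + y_{i+1})·c_i = 3816, so ȳ = 3816 / (6·192) = 3.3125.

3.3125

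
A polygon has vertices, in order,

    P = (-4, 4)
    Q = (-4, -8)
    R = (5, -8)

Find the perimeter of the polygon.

36

|PQ| = √((0)² + (-12)²) = √144 = 12
|QR| = √((9)² + (0)²) = √81 = 9
|RP| = √((-9)² + (12)²) = √225 = 15
Perimeter = 12 + 9 + 15 = 36.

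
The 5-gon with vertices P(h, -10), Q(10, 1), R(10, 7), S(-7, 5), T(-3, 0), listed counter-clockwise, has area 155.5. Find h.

7

Write out the shoelace sum; only the two edges meeting at P involve h:
2·Area = [((-3)·(-10) − h·0) + (h·1 − 10·(-10))] + 174
       = 1·h + 304 = 311
⇒ h = 7.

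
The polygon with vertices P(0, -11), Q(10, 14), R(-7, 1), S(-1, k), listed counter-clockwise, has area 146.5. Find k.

Write out the shoelace sum; only the two edges meeting at S involve k:
2·Area = [((-7)·k − (-1)·1) + ((-1)·(-11) − 0·k)] + 218
       = -7·k + 230 = 293
⇒ k = -9.

-9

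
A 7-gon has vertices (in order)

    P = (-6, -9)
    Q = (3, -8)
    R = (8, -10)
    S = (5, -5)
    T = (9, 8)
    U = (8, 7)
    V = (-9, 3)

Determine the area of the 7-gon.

P→Q: (-6)(-8) − (3)(-9) = 75
Q→R: (3)(-10) − (8)(-8) = 34
R→S: (8)(-5) − (5)(-10) = 10
S→T: (5)(8) − (9)(-5) = 85
T→U: (9)(7) − (8)(8) = -1
U→V: (8)(3) − (-9)(7) = 87
V→P: (-9)(-9) − (-6)(3) = 99
Σ = 389
Area = |Σ|/2 = 194.5.

194.5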